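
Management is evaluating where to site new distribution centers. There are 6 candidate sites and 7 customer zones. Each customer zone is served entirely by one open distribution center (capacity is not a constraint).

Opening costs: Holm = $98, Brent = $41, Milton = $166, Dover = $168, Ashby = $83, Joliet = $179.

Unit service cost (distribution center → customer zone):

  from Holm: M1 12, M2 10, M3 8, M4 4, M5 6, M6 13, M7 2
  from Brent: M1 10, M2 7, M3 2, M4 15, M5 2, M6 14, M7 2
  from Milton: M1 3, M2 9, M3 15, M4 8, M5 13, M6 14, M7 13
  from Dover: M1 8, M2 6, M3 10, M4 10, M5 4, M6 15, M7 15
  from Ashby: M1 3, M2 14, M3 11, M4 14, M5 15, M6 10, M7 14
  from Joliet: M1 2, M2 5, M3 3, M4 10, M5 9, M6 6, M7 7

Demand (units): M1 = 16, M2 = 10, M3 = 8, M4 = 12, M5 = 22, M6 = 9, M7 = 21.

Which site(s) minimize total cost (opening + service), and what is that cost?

Open Brent and Joliet; minimum total cost 578.

For any fixed open set, each customer zone goes to its cheapest open site; total = fixed + service.
{Brent, Joliet}: M1→Joliet 2·16=32, M2→Joliet 5·10=50, M3→Brent 2·8=16, M4→Joliet 10·12=120, M5→Brent 2·22=44, M6→Joliet 6·9=54, M7→Brent 2·21=42. Service 358; fixed 220; total 578.
{Holm, Brent, Ashby}: M1→Ashby 3·16=48, M2→Brent 7·10=70, M3→Brent 2·8=16, M4→Holm 4·12=48, M5→Brent 2·22=44, M6→Ashby 10·9=90, M7→Holm 2·21=42. Service 358; fixed 222; total 580.
{Brent, Ashby}: service 478 + fixed 124 = 602
{Holm, Brent, Milton, Dover, Ashby, Joliet}: service 286 + fixed 735 = 1021
No other subset beats 578.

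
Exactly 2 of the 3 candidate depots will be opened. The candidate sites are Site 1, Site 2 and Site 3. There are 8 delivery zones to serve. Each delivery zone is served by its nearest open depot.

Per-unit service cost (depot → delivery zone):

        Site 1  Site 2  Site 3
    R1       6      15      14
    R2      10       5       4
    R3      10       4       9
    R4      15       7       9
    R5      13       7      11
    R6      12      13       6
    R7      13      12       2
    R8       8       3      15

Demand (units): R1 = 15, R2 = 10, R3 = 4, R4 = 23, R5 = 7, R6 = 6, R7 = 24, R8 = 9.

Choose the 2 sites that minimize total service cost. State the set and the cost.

With exactly 2 open, each delivery zone uses its cheapest among the chosen.
{Site 2, Site 3}: R1→Site 3 14·15=210, R2→Site 3 4·10=40, R3→Site 2 4·4=16, R4→Site 2 7·23=161, R5→Site 2 7·7=49, R6→Site 3 6·6=36, R7→Site 3 2·24=48, R8→Site 2 3·9=27. Service cost 587.
{Site 1, Site 3}: service cost 606
{Site 1, Site 2}: service cost 753
Among all 3 size-2 choices, {Site 2, Site 3} is lowest.

Choose Site 2 and Site 3; total service cost 587.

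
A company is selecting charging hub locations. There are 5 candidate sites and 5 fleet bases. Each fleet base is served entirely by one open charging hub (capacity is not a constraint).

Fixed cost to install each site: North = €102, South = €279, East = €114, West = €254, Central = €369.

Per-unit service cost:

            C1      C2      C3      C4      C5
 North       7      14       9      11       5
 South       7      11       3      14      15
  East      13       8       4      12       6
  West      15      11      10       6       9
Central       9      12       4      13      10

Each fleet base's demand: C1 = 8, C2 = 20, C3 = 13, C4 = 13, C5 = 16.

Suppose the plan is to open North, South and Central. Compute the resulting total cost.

Total cost: 1288

Each fleet base is assigned to its cheapest site among the open ones.
{North, South, Central}: C1→North 7·8=56, C2→South 11·20=220, C3→South 3·13=39, C4→North 11·13=143, C5→North 5·16=80. Service 538; fixed 750; total 1288.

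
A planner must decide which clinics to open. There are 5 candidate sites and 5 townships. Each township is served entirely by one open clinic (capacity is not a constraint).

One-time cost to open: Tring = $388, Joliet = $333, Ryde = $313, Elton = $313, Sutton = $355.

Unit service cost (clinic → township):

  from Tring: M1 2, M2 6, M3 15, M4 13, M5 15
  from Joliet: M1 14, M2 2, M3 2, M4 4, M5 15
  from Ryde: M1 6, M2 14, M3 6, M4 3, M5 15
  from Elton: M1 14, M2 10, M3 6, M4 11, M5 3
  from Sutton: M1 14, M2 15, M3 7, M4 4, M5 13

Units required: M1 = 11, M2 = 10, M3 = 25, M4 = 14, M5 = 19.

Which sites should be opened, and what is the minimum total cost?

Open Joliet only; minimum total cost 898.

For any fixed open set, each township goes to its cheapest open site; total = fixed + service.
{Joliet}: M1→Joliet 14·11=154, M2→Joliet 2·10=20, M3→Joliet 2·25=50, M4→Joliet 4·14=56, M5→Joliet 15·19=285. Service 565; fixed 333; total 898.
{Elton}: service 615 + fixed 313 = 928
{Joliet, Elton}: service 337 + fixed 646 = 983
{Tring, Joliet, Ryde, Elton, Sutton}: service 191 + fixed 1702 = 1893
No other subset beats 898.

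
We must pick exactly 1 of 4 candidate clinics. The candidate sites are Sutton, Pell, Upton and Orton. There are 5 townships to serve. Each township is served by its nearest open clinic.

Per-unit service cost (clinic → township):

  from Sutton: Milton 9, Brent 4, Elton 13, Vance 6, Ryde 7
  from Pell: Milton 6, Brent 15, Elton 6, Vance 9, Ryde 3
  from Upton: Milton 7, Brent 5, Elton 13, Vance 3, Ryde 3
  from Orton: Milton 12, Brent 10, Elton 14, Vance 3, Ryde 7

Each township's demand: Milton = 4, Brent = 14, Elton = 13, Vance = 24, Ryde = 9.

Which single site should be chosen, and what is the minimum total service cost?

With exactly 1 open, each township uses its cheapest among the chosen.
{Upton}: Milton→Upton 7·4=28, Brent→Upton 5·14=70, Elton→Upton 13·13=169, Vance→Upton 3·24=72, Ryde→Upton 3·9=27. Service cost 366.
{Sutton}: service cost 468
{Orton}: service cost 505
Among all 4 size-1 choices, {Upton} is lowest.

Choose Upton only; total service cost 366.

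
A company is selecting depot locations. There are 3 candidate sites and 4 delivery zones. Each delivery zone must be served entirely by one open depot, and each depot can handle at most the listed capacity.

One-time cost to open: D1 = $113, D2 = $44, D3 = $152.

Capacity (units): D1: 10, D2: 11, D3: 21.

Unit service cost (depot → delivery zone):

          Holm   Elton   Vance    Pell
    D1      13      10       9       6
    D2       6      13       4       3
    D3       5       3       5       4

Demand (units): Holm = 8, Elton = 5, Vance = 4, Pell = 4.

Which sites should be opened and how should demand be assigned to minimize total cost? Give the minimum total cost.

Open {D3}: Holm→D3 5·8=40, Elton→D3 3·5=15, Vance→D3 5·4=20, Pell→D3 4·4=16.
Loads: D3 carries 21/21. Service 91; fixed 152; total 243.
Next best feasible plan costs 279.

Minimum total cost: 243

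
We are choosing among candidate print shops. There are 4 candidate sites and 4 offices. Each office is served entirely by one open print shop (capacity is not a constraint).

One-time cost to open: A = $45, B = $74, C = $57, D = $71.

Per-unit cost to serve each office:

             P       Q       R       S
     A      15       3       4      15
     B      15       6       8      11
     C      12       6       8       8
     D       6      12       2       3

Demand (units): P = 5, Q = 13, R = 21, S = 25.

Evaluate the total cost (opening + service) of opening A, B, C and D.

Each office is assigned to its cheapest site among the open ones.
{A, B, C, D}: P→D 6·5=30, Q→A 3·13=39, R→D 2·21=42, S→D 3·25=75. Service 186; fixed 247; total 433.

Total cost: 433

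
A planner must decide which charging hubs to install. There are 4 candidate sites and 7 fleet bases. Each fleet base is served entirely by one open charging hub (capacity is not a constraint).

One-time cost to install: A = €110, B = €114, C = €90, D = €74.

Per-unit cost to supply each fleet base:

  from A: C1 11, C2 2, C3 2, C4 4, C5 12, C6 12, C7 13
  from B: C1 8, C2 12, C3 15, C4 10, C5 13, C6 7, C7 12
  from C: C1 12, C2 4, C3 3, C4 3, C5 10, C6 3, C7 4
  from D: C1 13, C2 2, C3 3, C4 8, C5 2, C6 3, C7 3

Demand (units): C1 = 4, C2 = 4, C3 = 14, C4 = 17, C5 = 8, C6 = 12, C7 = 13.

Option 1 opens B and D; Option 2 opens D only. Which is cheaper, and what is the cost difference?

Option 2 is cheaper by 94.

Option 1: {B, D}: C1→B 8·4=32, C2→D 2·4=8, C3→D 3·14=42, C4→D 8·17=136, C5→D 2·8=16, C6→D 3·12=36, C7→D 3·13=39. Service 309; fixed 188; total 497.
Option 2: {D}: C1→D 13·4=52, C2→D 2·4=8, C3→D 3·14=42, C4→D 8·17=136, C5→D 2·8=16, C6→D 3·12=36, C7→D 3·13=39. Service 329; fixed 74; total 403.
Difference: |497 − 403| = 94.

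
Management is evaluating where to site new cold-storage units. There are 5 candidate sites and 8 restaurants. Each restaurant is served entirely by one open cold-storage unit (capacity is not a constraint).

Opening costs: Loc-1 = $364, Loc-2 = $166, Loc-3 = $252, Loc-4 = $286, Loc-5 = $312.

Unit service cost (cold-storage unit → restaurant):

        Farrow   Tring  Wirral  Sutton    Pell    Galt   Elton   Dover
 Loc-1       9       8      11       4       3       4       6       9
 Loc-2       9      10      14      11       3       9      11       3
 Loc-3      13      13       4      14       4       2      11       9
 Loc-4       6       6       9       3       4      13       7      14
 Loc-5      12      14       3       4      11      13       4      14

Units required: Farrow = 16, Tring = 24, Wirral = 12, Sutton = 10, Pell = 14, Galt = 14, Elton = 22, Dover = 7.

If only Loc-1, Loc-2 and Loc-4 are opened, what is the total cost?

Each restaurant is assigned to its cheapest site among the open ones.
{Loc-1, Loc-2, Loc-4}: Farrow→Loc-4 6·16=96, Tring→Loc-4 6·24=144, Wirral→Loc-4 9·12=108, Sutton→Loc-4 3·10=30, Pell→Loc-1 3·14=42, Galt→Loc-1 4·14=56, Elton→Loc-1 6·22=132, Dover→Loc-2 3·7=21. Service 629; fixed 816; total 1445.

Total cost: 1445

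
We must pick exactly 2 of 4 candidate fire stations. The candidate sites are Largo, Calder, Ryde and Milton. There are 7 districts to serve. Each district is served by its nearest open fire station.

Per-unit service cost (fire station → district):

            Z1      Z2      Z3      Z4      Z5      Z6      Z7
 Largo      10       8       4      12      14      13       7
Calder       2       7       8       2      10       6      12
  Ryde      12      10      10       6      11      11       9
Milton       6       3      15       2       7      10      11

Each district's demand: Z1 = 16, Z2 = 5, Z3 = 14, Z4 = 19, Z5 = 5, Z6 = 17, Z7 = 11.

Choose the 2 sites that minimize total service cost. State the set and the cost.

With exactly 2 open, each district uses its cheapest among the chosen.
{Largo, Calder}: Z1→Calder 2·16=32, Z2→Calder 7·5=35, Z3→Largo 4·14=56, Z4→Calder 2·19=38, Z5→Calder 10·5=50, Z6→Calder 6·17=102, Z7→Largo 7·11=77. Service cost 390.
{Calder, Milton}: service cost 455
{Calder, Ryde}: service cost 468
Among all 6 size-2 choices, {Largo, Calder} is lowest.

Choose Largo and Calder; total service cost 390.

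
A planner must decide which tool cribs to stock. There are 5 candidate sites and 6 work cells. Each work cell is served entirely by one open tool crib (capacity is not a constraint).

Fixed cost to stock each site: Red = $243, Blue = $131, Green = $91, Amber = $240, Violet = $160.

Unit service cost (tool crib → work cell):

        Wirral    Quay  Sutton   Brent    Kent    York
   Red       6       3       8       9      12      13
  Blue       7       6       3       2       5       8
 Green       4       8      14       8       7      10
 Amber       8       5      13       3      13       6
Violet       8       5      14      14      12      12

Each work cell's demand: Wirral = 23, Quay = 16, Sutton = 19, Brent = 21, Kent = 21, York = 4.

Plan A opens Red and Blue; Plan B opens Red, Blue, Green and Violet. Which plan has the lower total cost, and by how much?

Plan A: {Red, Blue}: Wirral→Red 6·23=138, Quay→Red 3·16=48, Sutton→Blue 3·19=57, Brent→Blue 2·21=42, Kent→Blue 5·21=105, York→Blue 8·4=32. Service 422; fixed 374; total 796.
Plan B: {Red, Blue, Green, Violet}: Wirral→Green 4·23=92, Quay→Red 3·16=48, Sutton→Blue 3·19=57, Brent→Blue 2·21=42, Kent→Blue 5·21=105, York→Blue 8·4=32. Service 376; fixed 625; total 1001.
Difference: |796 − 1001| = 205.

Plan A is cheaper by 205.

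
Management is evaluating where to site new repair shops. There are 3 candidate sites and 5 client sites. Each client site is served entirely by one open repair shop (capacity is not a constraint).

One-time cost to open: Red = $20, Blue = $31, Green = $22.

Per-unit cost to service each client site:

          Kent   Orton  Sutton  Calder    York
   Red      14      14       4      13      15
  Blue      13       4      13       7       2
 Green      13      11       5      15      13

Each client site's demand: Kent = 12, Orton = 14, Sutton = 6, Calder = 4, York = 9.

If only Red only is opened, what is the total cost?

Each client site is assigned to its cheapest site among the open ones.
{Red}: Kent→Red 14·12=168, Orton→Red 14·14=196, Sutton→Red 4·6=24, Calder→Red 13·4=52, York→Red 15·9=135. Service 575; fixed 20; total 595.

Total cost: 595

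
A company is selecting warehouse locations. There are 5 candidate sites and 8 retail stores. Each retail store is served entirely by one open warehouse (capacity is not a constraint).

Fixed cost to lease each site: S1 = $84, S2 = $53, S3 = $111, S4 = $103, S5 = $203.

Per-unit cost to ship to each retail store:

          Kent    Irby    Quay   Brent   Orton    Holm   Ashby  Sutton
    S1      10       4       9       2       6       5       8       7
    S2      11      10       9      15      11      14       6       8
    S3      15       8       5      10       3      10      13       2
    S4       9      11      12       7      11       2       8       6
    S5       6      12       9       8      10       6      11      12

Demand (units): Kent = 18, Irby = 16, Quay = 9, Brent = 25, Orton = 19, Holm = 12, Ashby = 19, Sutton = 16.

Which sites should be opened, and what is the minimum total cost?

For any fixed open set, each retail store goes to its cheapest open site; total = fixed + service.
{S1, S3}: Kent→S1 10·18=180, Irby→S1 4·16=64, Quay→S3 5·9=45, Brent→S1 2·25=50, Orton→S3 3·19=57, Holm→S1 5·12=60, Ashby→S1 8·19=152, Sutton→S3 2·16=32. Service 640; fixed 195; total 835.
{S1, S2, S3}: service 602 + fixed 248 = 850
{S1, S3, S4}: service 586 + fixed 298 = 884
{S1, S2, S3, S4, S5}: service 494 + fixed 554 = 1048
No other subset beats 835.

Open S1 and S3; minimum total cost 835.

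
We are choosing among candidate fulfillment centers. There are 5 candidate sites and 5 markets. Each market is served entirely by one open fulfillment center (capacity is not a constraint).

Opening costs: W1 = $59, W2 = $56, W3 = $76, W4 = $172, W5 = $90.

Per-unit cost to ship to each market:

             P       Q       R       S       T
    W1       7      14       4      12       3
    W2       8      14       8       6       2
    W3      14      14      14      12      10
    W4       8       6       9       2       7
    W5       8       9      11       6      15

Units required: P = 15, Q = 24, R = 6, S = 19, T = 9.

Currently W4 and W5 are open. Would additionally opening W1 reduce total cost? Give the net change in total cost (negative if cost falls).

Current service cost with {W4, W5}: 419.
Adding W1: each market re-picks its cheapest; new service cost 338, saving 81.
Extra fixed cost: 59. Net change = 59 − 81 = -22.
(Totals: 681 → 659.)

Yes — net change −22 (cost falls by 22).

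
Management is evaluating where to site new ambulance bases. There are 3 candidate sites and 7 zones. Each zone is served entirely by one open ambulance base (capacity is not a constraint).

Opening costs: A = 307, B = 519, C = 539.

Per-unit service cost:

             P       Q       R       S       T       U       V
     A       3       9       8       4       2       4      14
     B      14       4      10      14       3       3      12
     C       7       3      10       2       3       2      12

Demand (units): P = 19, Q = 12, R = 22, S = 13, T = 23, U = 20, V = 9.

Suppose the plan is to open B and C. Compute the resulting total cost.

Total cost: 1690

Each zone is assigned to its cheapest site among the open ones.
{B, C}: P→C 7·19=133, Q→C 3·12=36, R→B 10·22=220, S→C 2·13=26, T→B 3·23=69, U→C 2·20=40, V→B 12·9=108. Service 632; fixed 1058; total 1690.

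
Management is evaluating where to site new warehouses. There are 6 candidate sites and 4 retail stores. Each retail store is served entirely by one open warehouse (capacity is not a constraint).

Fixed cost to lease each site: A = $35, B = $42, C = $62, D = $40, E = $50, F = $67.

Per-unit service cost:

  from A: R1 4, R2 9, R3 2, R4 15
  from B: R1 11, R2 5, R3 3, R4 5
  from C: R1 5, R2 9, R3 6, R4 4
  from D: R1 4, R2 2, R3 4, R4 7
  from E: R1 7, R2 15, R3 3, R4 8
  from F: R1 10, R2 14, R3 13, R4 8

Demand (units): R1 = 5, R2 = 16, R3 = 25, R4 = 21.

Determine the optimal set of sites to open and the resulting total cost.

Open B and D; minimum total cost 314.

For any fixed open set, each retail store goes to its cheapest open site; total = fixed + service.
{B, D}: R1→D 4·5=20, R2→D 2·16=32, R3→B 3·25=75, R4→B 5·21=105. Service 232; fixed 82; total 314.
{A, C, D}: service 186 + fixed 137 = 323
{A, B, D}: R1→A 4·5=20, R2→D 2·16=32, R3→A 2·25=50, R4→B 5·21=105. Service 207; fixed 117; total 324.
{A, B, C, D, E, F}: service 186 + fixed 296 = 482
No other subset beats 314.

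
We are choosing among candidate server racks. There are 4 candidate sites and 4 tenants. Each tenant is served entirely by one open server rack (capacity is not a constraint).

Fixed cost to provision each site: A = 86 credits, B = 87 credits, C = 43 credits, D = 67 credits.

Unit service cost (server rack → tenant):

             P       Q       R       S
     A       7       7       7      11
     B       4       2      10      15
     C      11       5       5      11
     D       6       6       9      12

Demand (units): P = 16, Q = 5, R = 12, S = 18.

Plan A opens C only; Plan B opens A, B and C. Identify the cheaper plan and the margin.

Plan A: {C}: P→C 11·16=176, Q→C 5·5=25, R→C 5·12=60, S→C 11·18=198. Service 459; fixed 43; total 502.
Plan B: {A, B, C}: P→B 4·16=64, Q→B 2·5=10, R→C 5·12=60, S→A 11·18=198. Service 332; fixed 216; total 548.
Difference: |502 − 548| = 46.

Plan A is cheaper by 46.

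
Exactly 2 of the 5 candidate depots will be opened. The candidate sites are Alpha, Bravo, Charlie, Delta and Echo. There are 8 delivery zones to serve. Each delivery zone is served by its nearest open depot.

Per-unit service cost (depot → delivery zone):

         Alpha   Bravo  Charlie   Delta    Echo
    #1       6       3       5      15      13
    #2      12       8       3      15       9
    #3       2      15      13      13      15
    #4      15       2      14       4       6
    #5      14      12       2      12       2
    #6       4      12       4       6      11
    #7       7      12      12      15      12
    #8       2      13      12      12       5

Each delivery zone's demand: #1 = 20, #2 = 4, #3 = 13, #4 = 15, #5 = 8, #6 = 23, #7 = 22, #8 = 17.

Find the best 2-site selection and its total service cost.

Choose Alpha and Bravo; total service cost 524.

With exactly 2 open, each delivery zone uses its cheapest among the chosen.
{Alpha, Bravo}: #1→Bravo 3·20=60, #2→Bravo 8·4=32, #3→Alpha 2·13=26, #4→Bravo 2·15=30, #5→Bravo 12·8=96, #6→Alpha 4·23=92, #7→Alpha 7·22=154, #8→Alpha 2·17=34. Service cost 524.
{Alpha, Echo}: service cost 568
{Alpha, Delta}: service cost 630
Among all 10 size-2 choices, {Alpha, Bravo} is lowest.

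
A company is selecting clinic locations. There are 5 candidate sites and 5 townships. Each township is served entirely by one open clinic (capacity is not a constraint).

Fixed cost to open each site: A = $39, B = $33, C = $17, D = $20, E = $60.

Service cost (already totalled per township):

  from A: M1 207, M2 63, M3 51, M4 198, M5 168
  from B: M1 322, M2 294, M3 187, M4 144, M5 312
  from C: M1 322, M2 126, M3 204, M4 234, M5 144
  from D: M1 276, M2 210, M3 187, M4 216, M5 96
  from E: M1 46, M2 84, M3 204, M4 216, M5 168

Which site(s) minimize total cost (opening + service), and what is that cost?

Open A, B, D and E; minimum total cost 552.

For any fixed open set, each township goes to its cheapest open site; total = fixed + service.
{A, B, D, E}: M1→E 46, M2→A 63, M3→A 51, M4→B 144, M5→D 96. Service 400; fixed 152; total 552.
{A, B, C, D, E}: service 400 + fixed 169 = 569
{A, D, E}: service 454 + fixed 119 = 573
{C}: service 1030 + fixed 17 = 1047
No other subset beats 552.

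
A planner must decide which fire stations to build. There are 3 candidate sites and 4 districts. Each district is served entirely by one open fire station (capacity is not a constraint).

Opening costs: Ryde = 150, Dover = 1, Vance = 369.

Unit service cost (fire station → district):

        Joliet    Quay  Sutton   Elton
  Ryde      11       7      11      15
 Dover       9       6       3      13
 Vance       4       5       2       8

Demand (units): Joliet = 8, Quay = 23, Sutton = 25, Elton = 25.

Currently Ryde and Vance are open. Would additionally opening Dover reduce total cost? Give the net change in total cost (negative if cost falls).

Current service cost with {Ryde, Vance}: 397.
Adding Dover: each district re-picks its cheapest; new service cost 397, saving 0.
Extra fixed cost: 1. Net change = 1 − 0 = 1.
(Totals: 916 → 917.)

No — net change +1 (cost rises by 1).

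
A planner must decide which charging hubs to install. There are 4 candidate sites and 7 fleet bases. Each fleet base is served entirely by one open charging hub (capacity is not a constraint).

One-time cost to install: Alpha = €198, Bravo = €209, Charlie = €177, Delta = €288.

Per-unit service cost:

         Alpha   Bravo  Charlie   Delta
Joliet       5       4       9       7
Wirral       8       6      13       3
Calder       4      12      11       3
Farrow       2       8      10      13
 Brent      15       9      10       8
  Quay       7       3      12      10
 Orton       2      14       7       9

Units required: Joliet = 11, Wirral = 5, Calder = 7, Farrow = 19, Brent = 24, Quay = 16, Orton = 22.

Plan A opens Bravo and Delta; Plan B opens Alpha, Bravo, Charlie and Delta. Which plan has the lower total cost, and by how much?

Plan A is cheaper by 107.

Plan A: {Bravo, Delta}: Joliet→Bravo 4·11=44, Wirral→Delta 3·5=15, Calder→Delta 3·7=21, Farrow→Bravo 8·19=152, Brent→Delta 8·24=192, Quay→Bravo 3·16=48, Orton→Delta 9·22=198. Service 670; fixed 497; total 1167.
Plan B: {Alpha, Bravo, Charlie, Delta}: Joliet→Bravo 4·11=44, Wirral→Delta 3·5=15, Calder→Delta 3·7=21, Farrow→Alpha 2·19=38, Brent→Delta 8·24=192, Quay→Bravo 3·16=48, Orton→Alpha 2·22=44. Service 402; fixed 872; total 1274.
Difference: |1167 − 1274| = 107.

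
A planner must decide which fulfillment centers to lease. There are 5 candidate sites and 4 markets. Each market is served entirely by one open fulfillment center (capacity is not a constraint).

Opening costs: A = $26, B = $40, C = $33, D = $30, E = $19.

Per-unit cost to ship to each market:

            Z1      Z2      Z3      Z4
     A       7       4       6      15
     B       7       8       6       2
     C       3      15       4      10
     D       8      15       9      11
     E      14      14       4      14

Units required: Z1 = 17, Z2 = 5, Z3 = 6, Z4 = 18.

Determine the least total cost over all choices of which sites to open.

For any fixed open set, each market goes to its cheapest open site; total = fixed + service.
{B, C}: Z1→C 3·17=51, Z2→B 8·5=40, Z3→C 4·6=24, Z4→B 2·18=36. Service 151; fixed 73; total 224.
{A, B, C}: Z1→C 3·17=51, Z2→A 4·5=20, Z3→C 4·6=24, Z4→B 2·18=36. Service 131; fixed 99; total 230.
{B, C, E}: service 151 + fixed 92 = 243
{A, B, C, D, E}: service 131 + fixed 148 = 279
No other subset beats 224.

Minimum total cost: 224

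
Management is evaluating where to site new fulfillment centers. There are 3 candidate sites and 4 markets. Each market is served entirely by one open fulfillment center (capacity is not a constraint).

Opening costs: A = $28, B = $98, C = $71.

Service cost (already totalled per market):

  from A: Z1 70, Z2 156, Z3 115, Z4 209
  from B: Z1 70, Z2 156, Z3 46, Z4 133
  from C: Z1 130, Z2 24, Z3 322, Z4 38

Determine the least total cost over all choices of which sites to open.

Minimum total cost: 346

For any fixed open set, each market goes to its cheapest open site; total = fixed + service.
{A, C}: Z1→A 70, Z2→C 24, Z3→A 115, Z4→C 38. Service 247; fixed 99; total 346.
{B, C}: service 178 + fixed 169 = 347
{A, B, C}: Z1→A 70, Z2→C 24, Z3→B 46, Z4→C 38. Service 178; fixed 197; total 375.
{A}: service 550 + fixed 28 = 578
(All 7 nonempty subsets were checked; A and C is lowest.)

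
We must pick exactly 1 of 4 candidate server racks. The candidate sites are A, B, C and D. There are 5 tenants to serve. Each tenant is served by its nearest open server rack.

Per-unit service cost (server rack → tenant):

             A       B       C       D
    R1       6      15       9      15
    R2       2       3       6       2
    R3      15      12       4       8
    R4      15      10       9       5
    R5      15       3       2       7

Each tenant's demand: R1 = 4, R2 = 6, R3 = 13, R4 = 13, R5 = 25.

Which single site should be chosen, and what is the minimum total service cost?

With exactly 1 open, each tenant uses its cheapest among the chosen.
{C}: R1→C 9·4=36, R2→C 6·6=36, R3→C 4·13=52, R4→C 9·13=117, R5→C 2·25=50. Service cost 291.
{D}: service cost 416
{B}: service cost 439
Among all 4 size-1 choices, {C} is lowest.

Choose C only; total service cost 291.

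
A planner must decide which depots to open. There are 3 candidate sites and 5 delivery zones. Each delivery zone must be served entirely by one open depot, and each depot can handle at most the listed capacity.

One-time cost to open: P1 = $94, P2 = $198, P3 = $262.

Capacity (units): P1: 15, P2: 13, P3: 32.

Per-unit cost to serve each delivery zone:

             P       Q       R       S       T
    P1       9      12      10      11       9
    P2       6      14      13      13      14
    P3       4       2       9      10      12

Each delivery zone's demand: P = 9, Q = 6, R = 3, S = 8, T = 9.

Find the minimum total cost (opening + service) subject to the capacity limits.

Open {P1, P3}: P→P3 4·9=36, Q→P3 2·6=12, R→P3 9·3=27, S→P3 10·8=80, T→P1 9·9=81.
Loads: P1 carries 9/15, P3 carries 26/32. Service 236; fixed 356; total 592.
Next best feasible plan costs 595.

Minimum total cost: 592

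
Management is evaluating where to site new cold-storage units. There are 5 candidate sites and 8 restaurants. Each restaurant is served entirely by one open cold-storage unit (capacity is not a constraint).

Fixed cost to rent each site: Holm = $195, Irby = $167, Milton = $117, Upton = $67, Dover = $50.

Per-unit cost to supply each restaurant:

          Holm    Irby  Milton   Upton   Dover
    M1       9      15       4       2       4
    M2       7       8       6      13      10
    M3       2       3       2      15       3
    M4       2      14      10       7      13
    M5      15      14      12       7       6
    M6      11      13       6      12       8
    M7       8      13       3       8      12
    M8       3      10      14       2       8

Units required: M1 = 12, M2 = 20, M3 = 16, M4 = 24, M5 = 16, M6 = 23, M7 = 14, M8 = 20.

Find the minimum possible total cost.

Minimum total cost: 860

For any fixed open set, each restaurant goes to its cheapest open site; total = fixed + service.
{Milton, Upton}: M1→Upton 2·12=24, M2→Milton 6·20=120, M3→Milton 2·16=32, M4→Upton 7·24=168, M5→Upton 7·16=112, M6→Milton 6·23=138, M7→Milton 3·14=42, M8→Upton 2·20=40. Service 676; fixed 184; total 860.
{Milton, Upton, Dover}: service 660 + fixed 234 = 894
{Holm, Milton, Upton}: service 556 + fixed 379 = 935
{Holm, Irby, Milton, Upton, Dover}: M1→Upton 2·12=24, M2→Milton 6·20=120, M3→Holm 2·16=32, M4→Holm 2·24=48, M5→Dover 6·16=96, M6→Milton 6·23=138, M7→Milton 3·14=42, M8→Upton 2·20=40. Service 540; fixed 596; total 1136.
No other subset beats 860.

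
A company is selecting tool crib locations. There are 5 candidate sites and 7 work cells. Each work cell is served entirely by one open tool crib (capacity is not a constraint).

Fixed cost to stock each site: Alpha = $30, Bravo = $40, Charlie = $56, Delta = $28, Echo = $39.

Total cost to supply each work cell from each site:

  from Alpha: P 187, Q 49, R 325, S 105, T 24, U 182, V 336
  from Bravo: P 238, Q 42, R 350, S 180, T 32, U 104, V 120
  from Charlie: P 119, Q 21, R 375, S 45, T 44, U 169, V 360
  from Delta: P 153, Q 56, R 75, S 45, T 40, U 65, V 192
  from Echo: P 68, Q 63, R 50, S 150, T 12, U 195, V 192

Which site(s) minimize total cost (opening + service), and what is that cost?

For any fixed open set, each work cell goes to its cheapest open site; total = fixed + service.
{Bravo, Delta, Echo}: P→Echo 68, Q→Bravo 42, R→Echo 50, S→Delta 45, T→Echo 12, U→Delta 65, V→Bravo 120. Service 402; fixed 107; total 509.
{Alpha, Bravo, Delta, Echo}: service 402 + fixed 137 = 539
{Bravo, Charlie, Delta, Echo}: service 381 + fixed 163 = 544
{Alpha, Bravo, Charlie, Delta, Echo}: service 381 + fixed 193 = 574
No other subset beats 509.

Open Bravo, Delta and Echo; minimum total cost 509.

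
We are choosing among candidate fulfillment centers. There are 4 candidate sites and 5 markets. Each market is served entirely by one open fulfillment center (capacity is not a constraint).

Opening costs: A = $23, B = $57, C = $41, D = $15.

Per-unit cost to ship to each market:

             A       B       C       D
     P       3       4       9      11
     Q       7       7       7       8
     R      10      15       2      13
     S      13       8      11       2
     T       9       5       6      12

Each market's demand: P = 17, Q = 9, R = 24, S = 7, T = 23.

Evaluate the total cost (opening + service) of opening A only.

Total cost: 675

Each market is assigned to its cheapest site among the open ones.
{A}: P→A 3·17=51, Q→A 7·9=63, R→A 10·24=240, S→A 13·7=91, T→A 9·23=207. Service 652; fixed 23; total 675.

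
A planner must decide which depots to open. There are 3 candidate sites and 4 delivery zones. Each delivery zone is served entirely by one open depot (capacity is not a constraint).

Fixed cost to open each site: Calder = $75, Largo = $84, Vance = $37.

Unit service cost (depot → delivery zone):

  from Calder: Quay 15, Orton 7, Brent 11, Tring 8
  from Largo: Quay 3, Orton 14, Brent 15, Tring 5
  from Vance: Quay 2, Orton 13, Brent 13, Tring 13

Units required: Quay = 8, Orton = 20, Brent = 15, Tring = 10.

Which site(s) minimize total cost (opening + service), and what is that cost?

Open Calder and Vance; minimum total cost 513.

For any fixed open set, each delivery zone goes to its cheapest open site; total = fixed + service.
{Calder, Vance}: Quay→Vance 2·8=16, Orton→Calder 7·20=140, Brent→Calder 11·15=165, Tring→Calder 8·10=80. Service 401; fixed 112; total 513.
{Calder, Largo}: service 379 + fixed 159 = 538
{Calder, Largo, Vance}: Quay→Vance 2·8=16, Orton→Calder 7·20=140, Brent→Calder 11·15=165, Tring→Largo 5·10=50. Service 371; fixed 196; total 567.
{Vance}: service 601 + fixed 37 = 638
No other subset beats 513.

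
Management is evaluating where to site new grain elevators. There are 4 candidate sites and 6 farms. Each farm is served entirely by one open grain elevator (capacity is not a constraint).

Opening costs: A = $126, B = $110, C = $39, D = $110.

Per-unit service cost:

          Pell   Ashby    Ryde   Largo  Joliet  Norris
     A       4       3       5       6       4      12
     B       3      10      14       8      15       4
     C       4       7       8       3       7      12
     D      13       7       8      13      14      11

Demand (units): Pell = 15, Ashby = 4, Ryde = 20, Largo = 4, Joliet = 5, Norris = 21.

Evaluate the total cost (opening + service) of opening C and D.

Each farm is assigned to its cheapest site among the open ones.
{C, D}: Pell→C 4·15=60, Ashby→C 7·4=28, Ryde→C 8·20=160, Largo→C 3·4=12, Joliet→C 7·5=35, Norris→D 11·21=231. Service 526; fixed 149; total 675.

Total cost: 675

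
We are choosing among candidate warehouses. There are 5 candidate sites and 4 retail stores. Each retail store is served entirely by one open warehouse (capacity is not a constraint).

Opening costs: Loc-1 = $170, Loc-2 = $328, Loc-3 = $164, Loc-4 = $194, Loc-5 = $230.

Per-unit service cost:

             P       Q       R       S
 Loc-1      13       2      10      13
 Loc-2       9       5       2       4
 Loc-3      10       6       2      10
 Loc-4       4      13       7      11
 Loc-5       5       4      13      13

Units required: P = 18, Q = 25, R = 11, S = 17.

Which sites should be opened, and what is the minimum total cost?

For any fixed open set, each retail store goes to its cheapest open site; total = fixed + service.
{Loc-3}: P→Loc-3 10·18=180, Q→Loc-3 6·25=150, R→Loc-3 2·11=22, S→Loc-3 10·17=170. Service 522; fixed 164; total 686.
{Loc-2}: service 377 + fixed 328 = 705
{Loc-1, Loc-4}: P→Loc-4 4·18=72, Q→Loc-1 2·25=50, R→Loc-4 7·11=77, S→Loc-4 11·17=187. Service 386; fixed 364; total 750.
{Loc-1, Loc-2, Loc-3, Loc-4, Loc-5}: service 212 + fixed 1086 = 1298
No other subset beats 686.

Open Loc-3 only; minimum total cost 686.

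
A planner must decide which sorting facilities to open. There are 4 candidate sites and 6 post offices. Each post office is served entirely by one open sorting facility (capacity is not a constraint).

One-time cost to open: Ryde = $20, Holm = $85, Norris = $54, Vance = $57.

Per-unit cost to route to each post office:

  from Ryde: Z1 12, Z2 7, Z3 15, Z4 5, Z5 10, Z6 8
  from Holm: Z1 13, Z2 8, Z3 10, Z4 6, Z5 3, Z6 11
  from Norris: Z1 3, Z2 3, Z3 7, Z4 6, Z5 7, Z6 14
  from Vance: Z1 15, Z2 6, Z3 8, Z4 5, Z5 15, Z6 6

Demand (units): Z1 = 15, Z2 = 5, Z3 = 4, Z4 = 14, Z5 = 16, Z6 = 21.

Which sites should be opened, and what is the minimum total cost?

Open Norris and Vance; minimum total cost 507.

For any fixed open set, each post office goes to its cheapest open site; total = fixed + service.
{Norris, Vance}: Z1→Norris 3·15=45, Z2→Norris 3·5=15, Z3→Norris 7·4=28, Z4→Vance 5·14=70, Z5→Norris 7·16=112, Z6→Vance 6·21=126. Service 396; fixed 111; total 507.
{Ryde, Norris}: service 438 + fixed 74 = 512
{Ryde, Norris, Vance}: Z1→Norris 3·15=45, Z2→Norris 3·5=15, Z3→Norris 7·4=28, Z4→Ryde 5·14=70, Z5→Norris 7·16=112, Z6→Vance 6·21=126. Service 396; fixed 131; total 527.
{Ryde, Holm, Norris, Vance}: service 332 + fixed 216 = 548
No other subset beats 507.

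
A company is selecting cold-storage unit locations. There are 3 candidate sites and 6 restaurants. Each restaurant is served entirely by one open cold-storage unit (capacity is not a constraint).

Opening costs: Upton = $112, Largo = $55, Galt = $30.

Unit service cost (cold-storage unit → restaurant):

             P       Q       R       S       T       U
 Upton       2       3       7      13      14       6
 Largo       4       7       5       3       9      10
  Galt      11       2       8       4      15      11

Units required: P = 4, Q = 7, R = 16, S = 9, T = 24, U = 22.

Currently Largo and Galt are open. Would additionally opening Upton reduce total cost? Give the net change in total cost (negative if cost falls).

No — net change +16 (cost rises by 16).

Current service cost with {Largo, Galt}: 573.
Adding Upton: each restaurant re-picks its cheapest; new service cost 477, saving 96.
Extra fixed cost: 112. Net change = 112 − 96 = 16.
(Totals: 658 → 674.)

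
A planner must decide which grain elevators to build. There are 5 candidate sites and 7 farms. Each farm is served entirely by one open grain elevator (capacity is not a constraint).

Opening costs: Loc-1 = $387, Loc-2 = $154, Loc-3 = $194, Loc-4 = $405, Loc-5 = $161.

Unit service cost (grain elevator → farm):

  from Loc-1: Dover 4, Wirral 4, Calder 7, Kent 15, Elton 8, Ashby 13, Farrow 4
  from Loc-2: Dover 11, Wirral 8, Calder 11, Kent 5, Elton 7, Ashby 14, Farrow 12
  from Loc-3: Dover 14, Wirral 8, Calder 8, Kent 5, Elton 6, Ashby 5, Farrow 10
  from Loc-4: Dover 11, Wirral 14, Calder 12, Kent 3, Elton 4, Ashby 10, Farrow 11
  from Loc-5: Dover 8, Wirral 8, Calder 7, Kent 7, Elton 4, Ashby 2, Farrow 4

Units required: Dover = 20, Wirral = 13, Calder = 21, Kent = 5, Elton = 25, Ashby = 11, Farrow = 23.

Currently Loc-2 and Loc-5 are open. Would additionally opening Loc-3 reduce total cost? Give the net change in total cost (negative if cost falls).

No — net change +194 (cost rises by 194).

Current service cost with {Loc-2, Loc-5}: 650.
Adding Loc-3: each farm re-picks its cheapest; new service cost 650, saving 0.
Extra fixed cost: 194. Net change = 194 − 0 = 194.
(Totals: 965 → 1159.)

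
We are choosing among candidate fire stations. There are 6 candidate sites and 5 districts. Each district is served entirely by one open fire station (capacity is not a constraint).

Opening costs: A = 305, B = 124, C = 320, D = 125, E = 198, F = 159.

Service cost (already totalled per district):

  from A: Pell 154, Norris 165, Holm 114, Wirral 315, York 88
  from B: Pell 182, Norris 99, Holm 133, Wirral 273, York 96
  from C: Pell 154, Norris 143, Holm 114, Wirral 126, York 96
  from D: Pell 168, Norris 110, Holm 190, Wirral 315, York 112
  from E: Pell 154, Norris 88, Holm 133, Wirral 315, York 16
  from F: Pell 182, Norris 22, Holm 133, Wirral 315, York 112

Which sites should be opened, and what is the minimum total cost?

For any fixed open set, each district goes to its cheapest open site; total = fixed + service.
{E}: Pell→E 154, Norris→E 88, Holm→E 133, Wirral→E 315, York→E 16. Service 706; fixed 198; total 904.
{B}: service 783 + fixed 124 = 907
{F}: service 764 + fixed 159 = 923
{A, B, C, D, E, F}: service 432 + fixed 1231 = 1663
No other subset beats 904.

Open E only; minimum total cost 904.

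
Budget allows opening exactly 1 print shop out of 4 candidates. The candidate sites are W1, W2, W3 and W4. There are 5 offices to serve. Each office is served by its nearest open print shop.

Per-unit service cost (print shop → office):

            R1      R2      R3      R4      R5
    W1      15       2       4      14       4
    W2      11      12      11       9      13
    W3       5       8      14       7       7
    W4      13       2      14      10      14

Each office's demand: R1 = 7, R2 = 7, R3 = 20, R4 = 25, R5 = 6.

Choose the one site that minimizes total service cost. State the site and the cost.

With exactly 1 open, each office uses its cheapest among the chosen.
{W1}: R1→W1 15·7=105, R2→W1 2·7=14, R3→W1 4·20=80, R4→W1 14·25=350, R5→W1 4·6=24. Service cost 573.
{W3}: service cost 588
{W2}: service cost 684
Among all 4 size-1 choices, {W1} is lowest.

Choose W1 only; total service cost 573.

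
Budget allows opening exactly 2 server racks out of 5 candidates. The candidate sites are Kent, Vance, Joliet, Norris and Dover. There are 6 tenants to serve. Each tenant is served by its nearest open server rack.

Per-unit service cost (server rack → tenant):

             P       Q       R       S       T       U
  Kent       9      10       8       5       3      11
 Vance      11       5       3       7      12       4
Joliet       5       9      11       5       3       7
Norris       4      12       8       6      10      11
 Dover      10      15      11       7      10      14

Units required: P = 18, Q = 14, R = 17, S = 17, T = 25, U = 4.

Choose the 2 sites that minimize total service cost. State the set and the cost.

With exactly 2 open, each tenant uses its cheapest among the chosen.
{Vance, Joliet}: P→Joliet 5·18=90, Q→Vance 5·14=70, R→Vance 3·17=51, S→Joliet 5·17=85, T→Joliet 3·25=75, U→Vance 4·4=16. Service cost 387.
{Kent, Vance}: service cost 459
{Joliet, Norris}: service cost 522
Among all 10 size-2 choices, {Vance, Joliet} is lowest.

Choose Vance and Joliet; total service cost 387.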